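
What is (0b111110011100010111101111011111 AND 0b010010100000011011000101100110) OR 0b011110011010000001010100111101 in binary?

0b11110011010010011010101111111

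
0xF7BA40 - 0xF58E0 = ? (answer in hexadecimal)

Subtract column by column in base 16:
  0-0 → 0
  4-E → 6 (borrow)
  A-8-1 → 1
  B-5 → 6
  7-F → 8 (borrow)
  F-0-1 → E

0xE86160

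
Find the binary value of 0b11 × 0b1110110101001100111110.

0b101100011111100110111010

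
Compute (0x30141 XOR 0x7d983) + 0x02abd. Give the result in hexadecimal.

First 0x30141 XOR 0x7d983 = 0x4d8c2.
Add column by column in base 16, right to left:
  2+d = f
  c+b = 7 carry 1
  8+a+1 = 3 carry 1
  d+2+1 = 0 carry 1
  4+0+1 = 5

0x5037f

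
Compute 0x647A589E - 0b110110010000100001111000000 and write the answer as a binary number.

0x647A589E = 0b1100100011110100101100010011110 in binary.
Subtract column by column in base 2:
  0-0 → 0
  1-0 → 1
  1-0 → 1
  1-0 → 1
  1-0 → 1
  0-0 → 0
  0-1 → 1 (borrow)
  1-1-1 → 1 (borrow)
  0-1-1 → 0 (borrow)
  0-1-1 → 0 (borrow)
  0-0-1 → 1 (borrow)
  1-0-1 → 0
  1-0 → 1
  0-0 → 0
  1-1 → 0
  0-0 → 0
  0-0 → 0
  1-0 → 1
  0-0 → 0
  1-1 → 0
  1-0 → 1
  1-0 → 1
  1-1 → 0
  0-1 → 1 (borrow)
  0-0-1 → 1 (borrow)
  0-1-1 → 0 (borrow)
  1-1-1 → 1 (borrow)
  0-0-1 → 1 (borrow)
  0-0-1 → 1 (borrow)
  1-0-1 → 0
  1-0 → 1

0b1011101101100100001010011011110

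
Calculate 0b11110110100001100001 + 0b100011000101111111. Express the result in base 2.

0b100011001100111100000

Add column by column in base 2, right to left:
  1+1 = 0 carry 1
  0+1+1 = 0 carry 1
  0+1+1 = 0 carry 1
  0+1+1 = 0 carry 1
  0+1+1 = 0 carry 1
  1+1+1 = 1 carry 1
  1+1+1 = 1 carry 1
  0+0+1 = 1
  0+1 = 1
  0+0 = 0
  0+0 = 0
  1+0 = 1
  0+1 = 1
  1+1 = 0 carry 1
  1+0+1 = 0 carry 1
  0+0+1 = 1
  1+0 = 1
  1+1 = 0 carry 1
  1+0+1 = 0 carry 1
  1+0+1 = 0 carry 1
  final carry 1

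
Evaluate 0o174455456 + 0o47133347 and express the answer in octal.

0o243611025

Add column by column in base 8, right to left:
  6+7 = 5 carry 1
  5+4+1 = 2 carry 1
  4+3+1 = 0 carry 1
  5+3+1 = 1 carry 1
  5+3+1 = 1 carry 1
  4+1+1 = 6
  4+7 = 3 carry 1
  7+4+1 = 4 carry 1
  1+0+1 = 2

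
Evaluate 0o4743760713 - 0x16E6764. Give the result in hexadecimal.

0o4743760713 = 0x278FE1CB in hexadecimal.
Subtract column by column in base 16:
  B-4 → 7
  C-6 → 6
  1-7 → A (borrow)
  E-6-1 → 7
  F-E → 1
  8-6 → 2
  7-1 → 6
  2-0 → 2

0x26217A67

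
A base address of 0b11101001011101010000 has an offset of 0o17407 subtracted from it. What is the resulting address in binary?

0b11100111100001001001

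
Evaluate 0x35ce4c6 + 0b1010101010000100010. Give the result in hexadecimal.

0b1010101010000100010 = 0x55422 in hexadecimal.
Add column by column in base 16, right to left:
  6+2 = 8
  c+2 = e
  4+4 = 8
  e+5 = 3 carry 1
  c+5+1 = 2 carry 1
  5+0+1 = 6
  3+0 = 3

0x36238e8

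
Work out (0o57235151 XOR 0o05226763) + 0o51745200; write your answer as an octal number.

0o123761032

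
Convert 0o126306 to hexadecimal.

0xacc6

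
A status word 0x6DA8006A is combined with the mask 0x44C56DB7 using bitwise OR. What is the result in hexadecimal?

0x6DED6DFF

OR each hex digit independently (no carries):
  6|4=6, D|4=D, A|C=E, 8|5=D, 0|6=6, 0|D=D, 6|B=F, A|7=F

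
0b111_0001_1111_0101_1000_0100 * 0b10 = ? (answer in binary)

0b111000111110101100001000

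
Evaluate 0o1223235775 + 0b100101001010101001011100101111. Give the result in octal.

0o5735751454

0b100101001010101001011100101111 = 0o4512513457 in octal.
Add column by column in base 8, right to left:
  5+7 = 4 carry 1
  7+5+1 = 5 carry 1
  7+4+1 = 4 carry 1
  5+3+1 = 1 carry 1
  3+1+1 = 5
  2+5 = 7
  3+2 = 5
  2+1 = 3
  2+5 = 7
  1+4 = 5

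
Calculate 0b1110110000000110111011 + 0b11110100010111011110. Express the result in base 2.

0b10010100100011110011001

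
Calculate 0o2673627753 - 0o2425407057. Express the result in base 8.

0o246220674

Subtract column by column in base 8:
  3-7 → 4 (borrow)
  5-5-1 → 7 (borrow)
  7-0-1 → 6
  7-7 → 0
  2-0 → 2
  6-4 → 2
  3-5 → 6 (borrow)
  7-2-1 → 4
  6-4 → 2
  2-2 → 0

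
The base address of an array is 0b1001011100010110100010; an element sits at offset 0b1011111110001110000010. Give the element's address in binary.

0b10101011010100100100100

Add column by column in base 2, right to left:
  0+0 = 0
  1+1 = 0 carry 1
  0+0+1 = 1
  0+0 = 0
  0+0 = 0
  1+0 = 1
  0+0 = 0
  1+1 = 0 carry 1
  1+1+1 = 1 carry 1
  0+1+1 = 0 carry 1
  1+0+1 = 0 carry 1
  0+0+1 = 1
  0+0 = 0
  0+1 = 1
  1+1 = 0 carry 1
  1+1+1 = 1 carry 1
  1+1+1 = 1 carry 1
  0+1+1 = 0 carry 1
  1+1+1 = 1 carry 1
  0+1+1 = 0 carry 1
  0+0+1 = 1
  1+1 = 0 carry 1
  final carry 1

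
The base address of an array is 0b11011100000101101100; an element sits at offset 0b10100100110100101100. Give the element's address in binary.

0b110000000111010011000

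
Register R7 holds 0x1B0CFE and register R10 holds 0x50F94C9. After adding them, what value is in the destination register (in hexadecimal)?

Add column by column in base 16, right to left:
  E+9 = 7 carry 1
  F+C+1 = C carry 1
  C+4+1 = 1 carry 1
  0+9+1 = A
  B+F = A carry 1
  1+0+1 = 2
  0+5 = 5

0x52AA1C7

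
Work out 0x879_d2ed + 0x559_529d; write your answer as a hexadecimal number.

Add column by column in base 16, right to left:
  d+d = a carry 1
  e+9+1 = 8 carry 1
  2+2+1 = 5
  d+5 = 2 carry 1
  9+9+1 = 3 carry 1
  7+5+1 = d
  8+5 = d

0xdd3258a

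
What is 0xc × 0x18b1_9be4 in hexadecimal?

0x128534eb0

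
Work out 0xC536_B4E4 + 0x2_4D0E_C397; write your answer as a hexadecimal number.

0x31245787B

Add column by column in base 16, right to left:
  4+7 = B
  E+9 = 7 carry 1
  4+3+1 = 8
  B+C = 7 carry 1
  6+E+1 = 5 carry 1
  3+0+1 = 4
  5+D = 2 carry 1
  C+4+1 = 1 carry 1
  0+2+1 = 3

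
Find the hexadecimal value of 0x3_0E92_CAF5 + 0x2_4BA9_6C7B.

0x55A3C3770

Add column by column in base 16, right to left:
  5+B = 0 carry 1
  F+7+1 = 7 carry 1
  A+C+1 = 7 carry 1
  C+6+1 = 3 carry 1
  2+9+1 = C
  9+A = 3 carry 1
  E+B+1 = A carry 1
  0+4+1 = 5
  3+2 = 5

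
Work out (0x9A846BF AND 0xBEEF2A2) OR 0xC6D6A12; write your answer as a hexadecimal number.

0xDED6AB2

0x9A846BF AND 0xBEEF2A2 = 0x9A842A2.
Then OR with 0xC6D6A12.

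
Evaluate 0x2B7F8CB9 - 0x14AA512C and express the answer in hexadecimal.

Subtract column by column in base 16:
  9-C → D (borrow)
  B-2-1 → 8
  C-1 → B
  8-5 → 3
  F-A → 5
  7-A → D (borrow)
  B-4-1 → 6
  2-1 → 1

0x16D53B8D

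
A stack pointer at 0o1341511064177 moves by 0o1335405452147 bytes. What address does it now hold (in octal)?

Add column by column in base 8, right to left:
  7+7 = 6 carry 1
  7+4+1 = 4 carry 1
  1+1+1 = 3
  4+2 = 6
  6+5 = 3 carry 1
  0+4+1 = 5
  1+5 = 6
  1+0 = 1
  5+4 = 1 carry 1
  1+5+1 = 7
  4+3 = 7
  3+3 = 6
  1+1 = 2

0o2677116536346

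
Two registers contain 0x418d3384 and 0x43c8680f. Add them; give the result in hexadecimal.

0x85559b93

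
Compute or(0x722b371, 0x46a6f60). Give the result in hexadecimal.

0x76aff71

OR each hex digit independently (no carries):
  7|4=7, 2|6=6, 2|a=a, b|6=f, 3|f=f, 7|6=7, 1|0=1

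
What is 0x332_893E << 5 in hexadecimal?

5 bits is not a whole number of base-16 digits; in binary: 11001100101000100100111110 << 5 = 1100110010100010010011111000000.

0x665127C0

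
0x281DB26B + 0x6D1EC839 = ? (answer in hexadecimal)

Add column by column in base 16, right to left:
  B+9 = 4 carry 1
  6+3+1 = A
  2+8 = A
  B+C = 7 carry 1
  D+E+1 = C carry 1
  1+1+1 = 3
  8+D = 5 carry 1
  2+6+1 = 9

0x953C7AA4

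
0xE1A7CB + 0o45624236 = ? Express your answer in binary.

0b1011110001101000001101001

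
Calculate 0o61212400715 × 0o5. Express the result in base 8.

0o366264404401

Multiply each base-8 digit by 5, carrying:
  5×5 = 25 → write 1 carry 3
  1×5+3 = 8 → write 0 carry 1
  7×5+1 = 36 → write 4 carry 4
  0×5+4 = 4 → write 4
  0×5 = 0 → write 0
  4×5 = 20 → write 4 carry 2
  2×5+2 = 12 → write 4 carry 1
  1×5+1 = 6 → write 6
  2×5 = 10 → write 2 carry 1
  1×5+1 = 6 → write 6
  6×5 = 30 → write 6 carry 3
  remaining carry: 3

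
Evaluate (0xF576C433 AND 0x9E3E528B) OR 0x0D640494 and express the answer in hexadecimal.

0x9D764497

0xF576C433 AND 0x9E3E528B = 0x94364003.
Then OR with 0x0D640494.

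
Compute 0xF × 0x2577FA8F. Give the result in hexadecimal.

0x23207AE61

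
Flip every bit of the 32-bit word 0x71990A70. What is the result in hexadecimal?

Each hex digit d becomes F−d:
  7→8, 1→E, 9→6, 9→6, 0→F, A→5, 7→8, 0→F

0x8E66F58F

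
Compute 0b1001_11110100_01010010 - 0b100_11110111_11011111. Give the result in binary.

0b1001111110001110011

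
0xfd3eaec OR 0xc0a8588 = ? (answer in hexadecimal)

0xfdbefec

OR each hex digit independently (no carries):
  f|c=f, d|0=d, 3|a=b, e|8=e, a|5=f, e|8=e, c|8=c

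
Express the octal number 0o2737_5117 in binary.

Each octal digit is 3 bits: 2=010 7=111 3=011 7=111 5=101 1=001 1=001 7=111.

0b10111011111101001001111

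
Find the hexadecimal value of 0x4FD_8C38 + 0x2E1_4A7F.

Add column by column in base 16, right to left:
  8+F = 7 carry 1
  3+7+1 = B
  C+A = 6 carry 1
  8+4+1 = D
  D+1 = E
  F+E = D carry 1
  4+2+1 = 7

0x7DED6B7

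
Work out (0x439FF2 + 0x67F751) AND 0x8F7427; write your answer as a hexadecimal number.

0x8B1403

Add column by column in base 16, right to left:
  2+1 = 3
  F+5 = 4 carry 1
  F+7+1 = 7 carry 1
  9+F+1 = 9 carry 1
  3+7+1 = B
  4+6 = A
Sum = 0xAB9743; now AND with 0x8F7427:
  A&8=8, B&F=B, 9&7=1, 7&4=4, 4&2=0, 3&7=3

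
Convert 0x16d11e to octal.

0o5550436

Expand each hex digit to 4 bits: 1=0001 6=0110 d=1101 1=0001 1=0001 e=1110.
Group the bits in threes: 101 101 101 000 100 011 110 → 5550436.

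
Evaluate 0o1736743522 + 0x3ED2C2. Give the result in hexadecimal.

0xFBA9A14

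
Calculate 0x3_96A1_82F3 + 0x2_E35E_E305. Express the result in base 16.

0x67A0065F8

Add column by column in base 16, right to left:
  3+5 = 8
  F+0 = F
  2+3 = 5
  8+E = 6 carry 1
  1+E+1 = 0 carry 1
  A+5+1 = 0 carry 1
  6+3+1 = A
  9+E = 7 carry 1
  3+2+1 = 6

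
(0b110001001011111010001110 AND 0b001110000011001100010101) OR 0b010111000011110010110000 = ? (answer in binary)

0b10111000011111010110100

0b110001001011111010001110 AND 0b001110000011001100010101 = 0b000000000011001000000100.
Then OR with 0b010111000011110010110000.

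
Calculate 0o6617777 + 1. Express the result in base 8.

0o6620000

The trailing 4 digits are 7 (max in base 8), so adding 1 cascades: they roll to 0 and the next digit up increments.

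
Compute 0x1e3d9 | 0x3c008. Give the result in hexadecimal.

OR each hex digit independently (no carries):
  1|3=3, e|c=e, 3|0=3, d|0=d, 9|8=9

0x3e3d9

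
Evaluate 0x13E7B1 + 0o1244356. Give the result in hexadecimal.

0x19309F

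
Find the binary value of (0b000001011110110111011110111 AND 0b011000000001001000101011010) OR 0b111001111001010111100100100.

0b111001111001010111101110110

0b000001011110110111011110111 AND 0b011000000001001000101011010 = 0b000000000000000000001010010.
Then OR with 0b111001111001010111100100100.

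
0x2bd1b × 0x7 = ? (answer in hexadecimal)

Multiply each base-16 digit by 7, carrying:
  b×7 = 77 → write d carry 4
  1×7+4 = 11 → write b
  d×7 = 91 → write b carry 5
  b×7+5 = 82 → write 2 carry 5
  2×7+5 = 19 → write 3 carry 1
  remaining carry: 1

0x132bbd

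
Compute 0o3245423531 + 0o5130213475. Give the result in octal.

Add column by column in base 8, right to left:
  1+5 = 6
  3+7 = 2 carry 1
  5+4+1 = 2 carry 1
  3+3+1 = 7
  2+1 = 3
  4+2 = 6
  5+0 = 5
  4+3 = 7
  2+1 = 3
  3+5 = 0 carry 1
  final carry 1

0o10375637226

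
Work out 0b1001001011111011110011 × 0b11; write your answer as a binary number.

0b11011100011110011011001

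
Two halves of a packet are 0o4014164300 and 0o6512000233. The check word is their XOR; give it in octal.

0o2506164133

XOR each oct digit independently (no carries):
  4^6=2, 0^5=5, 1^1=0, 4^2=6, 1^0=1, 6^0=6, 4^0=4, 3^2=1, 0^3=3, 0^3=3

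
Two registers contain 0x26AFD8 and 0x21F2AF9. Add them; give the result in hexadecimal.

0x245DAD1

Add column by column in base 16, right to left:
  8+9 = 1 carry 1
  D+F+1 = D carry 1
  F+A+1 = A carry 1
  A+2+1 = D
  6+F = 5 carry 1
  2+1+1 = 4
  0+2 = 2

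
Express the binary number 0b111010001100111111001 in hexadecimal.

0x1D19F9

Group the bits into nibbles: 0001 1101 0001 1001 1111 1001 → 1D19F9.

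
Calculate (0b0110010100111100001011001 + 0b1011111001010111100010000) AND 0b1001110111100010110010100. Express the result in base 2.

Add column by column in base 2, right to left:
  1+0 = 1
  0+0 = 0
  0+0 = 0
  1+0 = 1
  1+1 = 0 carry 1
  0+0+1 = 1
  1+0 = 1
  0+0 = 0
  0+1 = 1
  0+1 = 1
  0+1 = 1
  1+1 = 0 carry 1
  1+0+1 = 0 carry 1
  1+1+1 = 1 carry 1
  1+0+1 = 0 carry 1
  0+1+1 = 0 carry 1
  0+0+1 = 1
  1+0 = 1
  0+1 = 1
  1+1 = 0 carry 1
  0+1+1 = 0 carry 1
  0+1+1 = 0 carry 1
  1+1+1 = 1 carry 1
  1+0+1 = 0 carry 1
  0+1+1 = 0 carry 1
  final carry 1
Sum = 0b10010001110010011101101001; now AND with 0b1001110111100010110010100:
  10010001110010011101101001
& 01001110111100010110010100
= 00000000110000010100000000

0b110000010100000000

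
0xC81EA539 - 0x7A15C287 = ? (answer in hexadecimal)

0x4E08E2B2

Subtract column by column in base 16:
  9-7 → 2
  3-8 → B (borrow)
  5-2-1 → 2
  A-C → E (borrow)
  E-5-1 → 8
  1-1 → 0
  8-A → E (borrow)
  C-7-1 → 4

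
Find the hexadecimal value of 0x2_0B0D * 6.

Multiply each base-16 digit by 6, carrying:
  D×6 = 78 → write E carry 4
  0×6+4 = 4 → write 4
  B×6 = 66 → write 2 carry 4
  0×6+4 = 4 → write 4
  2×6 = 12 → write C

0xC424E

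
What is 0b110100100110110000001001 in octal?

0o64466011

Group the bits in threes: 110 100 100 110 110 000 001 001 → 64466011.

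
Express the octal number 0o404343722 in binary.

0b100000100011100011111010010

Each octal digit is 3 bits: 4=100 0=000 4=100 3=011 4=100 3=011 7=111 2=010 2=010.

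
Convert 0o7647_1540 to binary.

Each octal digit is 3 bits: 7=111 6=110 4=100 7=111 1=001 5=101 4=100 0=000.

0b111110100111001101100000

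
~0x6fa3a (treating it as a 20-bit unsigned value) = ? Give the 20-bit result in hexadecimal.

Each hex digit d becomes f−d:
  6→9, f→0, a→5, 3→c, a→5

0x905c5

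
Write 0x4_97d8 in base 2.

Expand each hex digit to 4 bits: 4=0100 9=1001 7=0111 d=1101 8=1000.

0b1001001011111011000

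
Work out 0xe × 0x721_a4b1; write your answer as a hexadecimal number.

Multiply each base-16 digit by 14, carrying:
  1×14 = 14 → write e
  b×14 = 154 → write a carry 9
  4×14+9 = 65 → write 1 carry 4
  a×14+4 = 144 → write 0 carry 9
  1×14+9 = 23 → write 7 carry 1
  2×14+1 = 29 → write d carry 1
  7×14+1 = 99 → write 3 carry 6
  remaining carry: 6

0x63d701ae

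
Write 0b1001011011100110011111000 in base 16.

Group the bits into nibbles: 0001 0010 1101 1100 1100 1111 1000 → 12DCCF8.

0x12DCCF8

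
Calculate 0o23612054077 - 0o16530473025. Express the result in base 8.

0o5061361052

Subtract column by column in base 8:
  7-5 → 2
  7-2 → 5
  0-0 → 0
  4-3 → 1
  5-7 → 6 (borrow)
  0-4-1 → 3 (borrow)
  2-0-1 → 1
  1-3 → 6 (borrow)
  6-5-1 → 0
  3-6 → 5 (borrow)
  2-1-1 → 0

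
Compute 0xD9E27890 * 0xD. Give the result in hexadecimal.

Multiply each base-16 digit by 13, carrying:
  0×13 = 0 → write 0
  9×13 = 117 → write 5 carry 7
  8×13+7 = 111 → write F carry 6
  7×13+6 = 97 → write 1 carry 6
  2×13+6 = 32 → write 0 carry 2
  E×13+2 = 184 → write 8 carry 11
  9×13+11 = 128 → write 0 carry 8
  D×13+8 = 177 → write 1 carry 11
  remaining carry: B

0xB10801F50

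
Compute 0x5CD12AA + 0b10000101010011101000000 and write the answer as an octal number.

0x5CD12AA = 0o563211252 in octal.
0b10000101010011101000000 = 0o20523500 in octal.
Add column by column in base 8, right to left:
  2+0 = 2
  5+0 = 5
  2+5 = 7
  1+3 = 4
  1+2 = 3
  2+5 = 7
  3+0 = 3
  6+2 = 0 carry 1
  5+0+1 = 6

0o603734752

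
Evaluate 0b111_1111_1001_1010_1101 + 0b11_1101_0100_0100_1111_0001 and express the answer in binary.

Add column by column in base 2, right to left:
  1+1 = 0 carry 1
  0+0+1 = 1
  1+0 = 1
  1+0 = 1
  0+1 = 1
  1+1 = 0 carry 1
  0+1+1 = 0 carry 1
  1+1+1 = 1 carry 1
  1+0+1 = 0 carry 1
  0+0+1 = 1
  0+1 = 1
  1+0 = 1
  1+0 = 1
  1+0 = 1
  1+1 = 0 carry 1
  1+0+1 = 0 carry 1
  1+1+1 = 1 carry 1
  1+0+1 = 0 carry 1
  1+1+1 = 1 carry 1
  0+1+1 = 0 carry 1
  0+1+1 = 0 carry 1
  0+1+1 = 0 carry 1
  final carry 1

0b10001010011111010011110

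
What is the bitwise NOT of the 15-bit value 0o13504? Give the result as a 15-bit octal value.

Each oct digit d becomes 7−d:
  1→6, 3→4, 5→2, 0→7, 4→3

0o64273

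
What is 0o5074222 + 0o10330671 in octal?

Add column by column in base 8, right to left:
  2+1 = 3
  2+7 = 1 carry 1
  2+6+1 = 1 carry 1
  4+0+1 = 5
  7+3 = 2 carry 1
  0+3+1 = 4
  5+0 = 5
  0+1 = 1

0o15425113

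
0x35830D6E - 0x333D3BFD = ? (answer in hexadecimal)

0x245D171

Subtract column by column in base 16:
  E-D → 1
  6-F → 7 (borrow)
  D-B-1 → 1
  0-3 → D (borrow)
  3-D-1 → 5 (borrow)
  8-3-1 → 4
  5-3 → 2
  3-3 → 0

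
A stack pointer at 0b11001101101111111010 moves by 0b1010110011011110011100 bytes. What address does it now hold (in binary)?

0b1110000001001110010110

Add column by column in base 2, right to left:
  0+0 = 0
  1+0 = 1
  0+1 = 1
  1+1 = 0 carry 1
  1+1+1 = 1 carry 1
  1+0+1 = 0 carry 1
  1+0+1 = 0 carry 1
  1+1+1 = 1 carry 1
  1+1+1 = 1 carry 1
  1+1+1 = 1 carry 1
  0+1+1 = 0 carry 1
  1+0+1 = 0 carry 1
  1+1+1 = 1 carry 1
  0+1+1 = 0 carry 1
  1+0+1 = 0 carry 1
  1+0+1 = 0 carry 1
  0+1+1 = 0 carry 1
  0+1+1 = 0 carry 1
  1+0+1 = 0 carry 1
  1+1+1 = 1 carry 1
  0+0+1 = 1
  0+1 = 1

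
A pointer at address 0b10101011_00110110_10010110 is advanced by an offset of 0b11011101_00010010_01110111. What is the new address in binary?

0b1100010000100100100001101

Add column by column in base 2, right to left:
  0+1 = 1
  1+1 = 0 carry 1
  1+1+1 = 1 carry 1
  0+0+1 = 1
  1+1 = 0 carry 1
  0+1+1 = 0 carry 1
  0+1+1 = 0 carry 1
  1+0+1 = 0 carry 1
  0+0+1 = 1
  1+1 = 0 carry 1
  1+0+1 = 0 carry 1
  0+0+1 = 1
  1+1 = 0 carry 1
  1+0+1 = 0 carry 1
  0+0+1 = 1
  0+0 = 0
  1+1 = 0 carry 1
  1+0+1 = 0 carry 1
  0+1+1 = 0 carry 1
  1+1+1 = 1 carry 1
  0+1+1 = 0 carry 1
  1+0+1 = 0 carry 1
  0+1+1 = 0 carry 1
  1+1+1 = 1 carry 1
  final carry 1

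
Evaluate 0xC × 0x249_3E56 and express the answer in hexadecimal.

0x1B6EEC08

Multiply each base-16 digit by 12, carrying:
  6×12 = 72 → write 8 carry 4
  5×12+4 = 64 → write 0 carry 4
  E×12+4 = 172 → write C carry 10
  3×12+10 = 46 → write E carry 2
  9×12+2 = 110 → write E carry 6
  4×12+6 = 54 → write 6 carry 3
  2×12+3 = 27 → write B carry 1
  remaining carry: 1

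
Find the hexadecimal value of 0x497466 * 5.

Multiply each base-16 digit by 5, carrying:
  6×5 = 30 → write e carry 1
  6×5+1 = 31 → write f carry 1
  4×5+1 = 21 → write 5 carry 1
  7×5+1 = 36 → write 4 carry 2
  9×5+2 = 47 → write f carry 2
  4×5+2 = 22 → write 6 carry 1
  remaining carry: 1

0x16f45fe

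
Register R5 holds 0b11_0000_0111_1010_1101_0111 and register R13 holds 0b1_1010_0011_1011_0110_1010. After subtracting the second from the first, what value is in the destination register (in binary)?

Subtract column by column in base 2:
  1-0 → 1
  1-1 → 0
  1-0 → 1
  0-1 → 1 (borrow)
  1-0-1 → 0
  0-1 → 1 (borrow)
  1-1-1 → 1 (borrow)
  1-0-1 → 0
  0-1 → 1 (borrow)
  1-1-1 → 1 (borrow)
  0-0-1 → 1 (borrow)
  1-1-1 → 1 (borrow)
  1-1-1 → 1 (borrow)
  1-1-1 → 1 (borrow)
  1-0-1 → 0
  0-0 → 0
  0-0 → 0
  0-1 → 1 (borrow)
  0-0-1 → 1 (borrow)
  0-1-1 → 0 (borrow)
  1-1-1 → 1 (borrow)
  1-0-1 → 0

0b101100011111101101101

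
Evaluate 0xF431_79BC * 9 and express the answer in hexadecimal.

0x895BD479C

Multiply each base-16 digit by 9, carrying:
  C×9 = 108 → write C carry 6
  B×9+6 = 105 → write 9 carry 6
  9×9+6 = 87 → write 7 carry 5
  7×9+5 = 68 → write 4 carry 4
  1×9+4 = 13 → write D
  3×9 = 27 → write B carry 1
  4×9+1 = 37 → write 5 carry 2
  F×9+2 = 137 → write 9 carry 8
  remaining carry: 8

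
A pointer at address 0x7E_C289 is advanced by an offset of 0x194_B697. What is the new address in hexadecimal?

Add column by column in base 16, right to left:
  9+7 = 0 carry 1
  8+9+1 = 2 carry 1
  2+6+1 = 9
  C+B = 7 carry 1
  E+4+1 = 3 carry 1
  7+9+1 = 1 carry 1
  0+1+1 = 2

0x2137920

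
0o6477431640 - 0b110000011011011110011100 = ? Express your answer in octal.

0o6417076004

0b110000011011011110011100 = 0o60333634 in octal.
Subtract column by column in base 8:
  0-4 → 4 (borrow)
  4-3-1 → 0
  6-6 → 0
  1-3 → 6 (borrow)
  3-3-1 → 7 (borrow)
  4-3-1 → 0
  7-0 → 7
  7-6 → 1
  4-0 → 4
  6-0 → 6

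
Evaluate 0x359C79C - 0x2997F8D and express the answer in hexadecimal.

0xC0480F

Subtract column by column in base 16:
  C-D → F (borrow)
  9-8-1 → 0
  7-F → 8 (borrow)
  C-7-1 → 4
  9-9 → 0
  5-9 → C (borrow)
  3-2-1 → 0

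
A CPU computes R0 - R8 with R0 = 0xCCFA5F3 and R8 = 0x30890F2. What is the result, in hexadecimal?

0x9C71501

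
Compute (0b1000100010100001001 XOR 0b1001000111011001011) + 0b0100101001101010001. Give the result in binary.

First 0b1000100010100001001 XOR 0b1001000111011001011 = 0b0001100101111000010.
Add column by column in base 2, right to left:
  0+1 = 1
  1+0 = 1
  0+0 = 0
  0+0 = 0
  0+1 = 1
  0+0 = 0
  1+1 = 0 carry 1
  1+0+1 = 0 carry 1
  1+1+1 = 1 carry 1
  1+1+1 = 1 carry 1
  0+0+1 = 1
  1+0 = 1
  0+1 = 1
  0+0 = 0
  1+1 = 0 carry 1
  1+0+1 = 0 carry 1
  0+0+1 = 1
  0+1 = 1

0b110001111100010011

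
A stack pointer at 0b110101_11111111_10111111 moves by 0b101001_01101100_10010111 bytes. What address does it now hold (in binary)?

Add column by column in base 2, right to left:
  1+1 = 0 carry 1
  1+1+1 = 1 carry 1
  1+1+1 = 1 carry 1
  1+0+1 = 0 carry 1
  1+1+1 = 1 carry 1
  1+0+1 = 0 carry 1
  0+0+1 = 1
  1+1 = 0 carry 1
  1+0+1 = 0 carry 1
  1+0+1 = 0 carry 1
  1+1+1 = 1 carry 1
  1+1+1 = 1 carry 1
  1+0+1 = 0 carry 1
  1+1+1 = 1 carry 1
  1+1+1 = 1 carry 1
  1+0+1 = 0 carry 1
  1+1+1 = 1 carry 1
  0+0+1 = 1
  1+0 = 1
  0+1 = 1
  1+0 = 1
  1+1 = 0 carry 1
  final carry 1

0b10111110110110001010110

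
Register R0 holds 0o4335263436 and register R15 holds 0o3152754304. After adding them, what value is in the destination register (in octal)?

0o7510237742

Add column by column in base 8, right to left:
  6+4 = 2 carry 1
  3+0+1 = 4
  4+3 = 7
  3+4 = 7
  6+5 = 3 carry 1
  2+7+1 = 2 carry 1
  5+2+1 = 0 carry 1
  3+5+1 = 1 carry 1
  3+1+1 = 5
  4+3 = 7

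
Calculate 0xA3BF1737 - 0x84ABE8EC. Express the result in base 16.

0x1F132E4B

Subtract column by column in base 16:
  7-C → B (borrow)
  3-E-1 → 4 (borrow)
  7-8-1 → E (borrow)
  1-E-1 → 2 (borrow)
  F-B-1 → 3
  B-A → 1
  3-4 → F (borrow)
  A-8-1 → 1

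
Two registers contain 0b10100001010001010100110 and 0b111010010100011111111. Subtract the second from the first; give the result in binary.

Subtract column by column in base 2:
  0-1 → 1 (borrow)
  1-1-1 → 1 (borrow)
  1-1-1 → 1 (borrow)
  0-1-1 → 0 (borrow)
  0-1-1 → 0 (borrow)
  1-1-1 → 1 (borrow)
  0-1-1 → 0 (borrow)
  1-1-1 → 1 (borrow)
  0-0-1 → 1 (borrow)
  1-0-1 → 0
  0-0 → 0
  0-1 → 1 (borrow)
  0-0-1 → 1 (borrow)
  1-1-1 → 1 (borrow)
  0-0-1 → 1 (borrow)
  1-0-1 → 0
  0-1 → 1 (borrow)
  0-0-1 → 1 (borrow)
  0-1-1 → 0 (borrow)
  0-1-1 → 0 (borrow)
  1-1-1 → 1 (borrow)
  0-0-1 → 1 (borrow)
  1-0-1 → 0

0b1100110111100110100111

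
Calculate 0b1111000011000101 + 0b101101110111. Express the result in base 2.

0b1111110000111100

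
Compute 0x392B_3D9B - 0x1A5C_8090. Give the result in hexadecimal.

Subtract column by column in base 16:
  B-0 → B
  9-9 → 0
  D-0 → D
  3-8 → B (borrow)
  B-C-1 → E (borrow)
  2-5-1 → C (borrow)
  9-A-1 → E (borrow)
  3-1-1 → 1

0x1ECEBD0B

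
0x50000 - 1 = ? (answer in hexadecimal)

0x4FFFF

The trailing 4 digits are 0, so subtracting 1 borrows through: they become F and the next digit up decrements.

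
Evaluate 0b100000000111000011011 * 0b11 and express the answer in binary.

0b1100000010101001010001

Multiply each base-2 digit by 3, carrying:
  1×3 = 3 → write 1 carry 1
  1×3+1 = 4 → write 0 carry 2
  0×3+2 = 2 → write 0 carry 1
  1×3+1 = 4 → write 0 carry 2
  1×3+2 = 5 → write 1 carry 2
  0×3+2 = 2 → write 0 carry 1
  0×3+1 = 1 → write 1
  0×3 = 0 → write 0
  0×3 = 0 → write 0
  1×3 = 3 → write 1 carry 1
  1×3+1 = 4 → write 0 carry 2
  1×3+2 = 5 → write 1 carry 2
  0×3+2 = 2 → write 0 carry 1
  0×3+1 = 1 → write 1
  0×3 = 0 → write 0
  0×3 = 0 → write 0
  0×3 = 0 → write 0
  0×3 = 0 → write 0
  0×3 = 0 → write 0
  0×3 = 0 → write 0
  1×3 = 3 → write 1 carry 1
  remaining carry: 1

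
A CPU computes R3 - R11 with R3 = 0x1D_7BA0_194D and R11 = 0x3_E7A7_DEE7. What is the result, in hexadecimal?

0x1993F83A66

Subtract column by column in base 16:
  D-7 → 6
  4-E → 6 (borrow)
  9-E-1 → A (borrow)
  1-D-1 → 3 (borrow)
  0-7-1 → 8 (borrow)
  A-A-1 → F (borrow)
  B-7-1 → 3
  7-E → 9 (borrow)
  D-3-1 → 9
  1-0 → 1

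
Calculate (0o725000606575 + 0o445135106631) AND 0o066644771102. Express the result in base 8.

Add column by column in base 8, right to left:
  5+1 = 6
  7+3 = 2 carry 1
  5+6+1 = 4 carry 1
  6+6+1 = 5 carry 1
  0+0+1 = 1
  6+1 = 7
  0+5 = 5
  0+3 = 3
  0+1 = 1
  5+5 = 2 carry 1
  2+4+1 = 7
  7+4 = 3 carry 1
  final carry 1
Sum = 0o1372135715426; now AND with 0o066644771102:
  1&0=0, 3&0=0, 7&6=6, 2&6=2, 1&6=0, 3&4=0, 5&4=4, 7&7=7, 1&7=1, 5&1=1, 4&1=0, 2&0=0, 6&2=2

0o62004711002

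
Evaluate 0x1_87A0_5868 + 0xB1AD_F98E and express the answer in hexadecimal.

0x2394E51F6

Add column by column in base 16, right to left:
  8+E = 6 carry 1
  6+8+1 = F
  8+9 = 1 carry 1
  5+F+1 = 5 carry 1
  0+D+1 = E
  A+A = 4 carry 1
  7+1+1 = 9
  8+B = 3 carry 1
  1+0+1 = 2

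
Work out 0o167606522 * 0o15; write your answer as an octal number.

Multiply each base-8 digit by 13, carrying:
  2×13 = 26 → write 2 carry 3
  2×13+3 = 29 → write 5 carry 3
  5×13+3 = 68 → write 4 carry 8
  6×13+8 = 86 → write 6 carry 10
  0×13+10 = 10 → write 2 carry 1
  6×13+1 = 79 → write 7 carry 9
  7×13+9 = 100 → write 4 carry 12
  6×13+12 = 90 → write 2 carry 11
  1×13+11 = 24 → write 0 carry 3
  remaining carry: 3

0o3024726452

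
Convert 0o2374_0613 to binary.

Each octal digit is 3 bits: 2=010 3=011 7=111 4=100 0=000 6=110 1=001 3=011.

0b10011111100000110001011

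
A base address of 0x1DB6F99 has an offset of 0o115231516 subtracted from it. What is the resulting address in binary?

0x1DB6F99 = 0b1110110110110111110011001 in binary.
0o115231516 = 0b1001101010011001101001110 in binary.
Subtract column by column in base 2:
  1-0 → 1
  0-1 → 1 (borrow)
  0-1-1 → 0 (borrow)
  1-1-1 → 1 (borrow)
  1-0-1 → 0
  0-0 → 0
  0-1 → 1 (borrow)
  1-0-1 → 0
  1-1 → 0
  1-1 → 0
  1-0 → 1
  1-0 → 1
  0-1 → 1 (borrow)
  1-1-1 → 1 (borrow)
  1-0-1 → 0
  0-0 → 0
  1-1 → 0
  1-0 → 1
  0-1 → 1 (borrow)
  1-0-1 → 0
  1-1 → 0
  0-1 → 1 (borrow)
  1-0-1 → 0
  1-0 → 1
  1-1 → 0

0b101001100011110001001011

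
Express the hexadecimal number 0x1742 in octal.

Expand each hex digit to 4 bits: 1=0001 7=0111 4=0100 2=0010.
Group the bits in threes: 001 011 101 000 010 → 13502.

0o13502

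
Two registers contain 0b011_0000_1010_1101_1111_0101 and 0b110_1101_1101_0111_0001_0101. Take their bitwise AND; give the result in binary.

AND bit by bit (1 only where both bits are 1):
  01100001010110111110101
& 11011011101011100010101
= 01000001000010100010101

0b01000001000010100010101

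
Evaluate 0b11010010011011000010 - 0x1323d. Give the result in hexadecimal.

0b11010010011011000010 = 0xd26c2 in hexadecimal.
Subtract column by column in base 16:
  2-d → 5 (borrow)
  c-3-1 → 8
  6-2 → 4
  2-3 → f (borrow)
  d-1-1 → b

0xbf485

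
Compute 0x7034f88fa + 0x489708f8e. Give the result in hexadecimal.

Add column by column in base 16, right to left:
  a+e = 8 carry 1
  f+8+1 = 8 carry 1
  8+f+1 = 8 carry 1
  8+8+1 = 1 carry 1
  f+0+1 = 0 carry 1
  4+7+1 = c
  3+9 = c
  0+8 = 8
  7+4 = b

0xb8cc01888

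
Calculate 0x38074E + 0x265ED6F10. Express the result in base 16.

Add column by column in base 16, right to left:
  E+0 = E
  4+1 = 5
  7+F = 6 carry 1
  0+6+1 = 7
  8+D = 5 carry 1
  3+E+1 = 2 carry 1
  0+5+1 = 6
  0+6 = 6
  0+2 = 2

0x26625765E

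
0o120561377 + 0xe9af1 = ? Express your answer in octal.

0xe9af1 = 0o3515361 in octal.
Add column by column in base 8, right to left:
  7+1 = 0 carry 1
  7+6+1 = 6 carry 1
  3+3+1 = 7
  1+5 = 6
  6+1 = 7
  5+5 = 2 carry 1
  0+3+1 = 4
  2+0 = 2
  1+0 = 1

0o124276760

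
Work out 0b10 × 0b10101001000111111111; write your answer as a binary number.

0b101010010001111111110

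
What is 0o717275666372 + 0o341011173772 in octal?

Add column by column in base 8, right to left:
  2+2 = 4
  7+7 = 6 carry 1
  3+7+1 = 3 carry 1
  6+3+1 = 2 carry 1
  6+7+1 = 6 carry 1
  6+1+1 = 0 carry 1
  5+1+1 = 7
  7+1 = 0 carry 1
  2+0+1 = 3
  7+1 = 0 carry 1
  1+4+1 = 6
  7+3 = 2 carry 1
  final carry 1

0o1260307062364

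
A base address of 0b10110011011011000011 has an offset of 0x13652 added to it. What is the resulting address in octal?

0b10110011011011000011 = 0o2633303 in octal.
0x13652 = 0o233122 in octal.
Add column by column in base 8, right to left:
  3+2 = 5
  0+2 = 2
  3+1 = 4
  3+3 = 6
  3+3 = 6
  6+2 = 0 carry 1
  2+0+1 = 3

0o3066425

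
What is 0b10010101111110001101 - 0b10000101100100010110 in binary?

0b10000011001110111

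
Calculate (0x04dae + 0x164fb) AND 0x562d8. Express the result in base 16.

Add column by column in base 16, right to left:
  e+b = 9 carry 1
  a+f+1 = a carry 1
  d+4+1 = 2 carry 1
  4+6+1 = b
  0+1 = 1
Sum = 0x1b2a9; now AND with 0x562d8:
  1&5=1, b&6=2, 2&2=2, a&d=8, 9&8=8

0x12288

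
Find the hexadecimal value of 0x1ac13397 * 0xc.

Multiply each base-16 digit by 12, carrying:
  7×12 = 84 → write 4 carry 5
  9×12+5 = 113 → write 1 carry 7
  3×12+7 = 43 → write b carry 2
  3×12+2 = 38 → write 6 carry 2
  1×12+2 = 14 → write e
  c×12 = 144 → write 0 carry 9
  a×12+9 = 129 → write 1 carry 8
  1×12+8 = 20 → write 4 carry 1
  remaining carry: 1

0x1410e6b14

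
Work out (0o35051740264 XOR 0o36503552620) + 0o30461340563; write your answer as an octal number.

First 0o35051740264 XOR 0o36503552620 = 0o03552212444.
Add column by column in base 8, right to left:
  4+3 = 7
  4+6 = 2 carry 1
  4+5+1 = 2 carry 1
  2+0+1 = 3
  1+4 = 5
  2+3 = 5
  2+1 = 3
  5+6 = 3 carry 1
  5+4+1 = 2 carry 1
  3+0+1 = 4
  0+3 = 3

0o34233553227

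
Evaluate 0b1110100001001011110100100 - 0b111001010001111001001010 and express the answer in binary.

0b111010110111100101011010

Subtract column by column in base 2:
  0-0 → 0
  0-1 → 1 (borrow)
  1-0-1 → 0
  0-1 → 1 (borrow)
  0-0-1 → 1 (borrow)
  1-0-1 → 0
  0-1 → 1 (borrow)
  1-0-1 → 0
  1-0 → 1
  1-1 → 0
  1-1 → 0
  0-1 → 1 (borrow)
  1-1-1 → 1 (borrow)
  0-0-1 → 1 (borrow)
  0-0-1 → 1 (borrow)
  1-0-1 → 0
  0-1 → 1 (borrow)
  0-0-1 → 1 (borrow)
  0-1-1 → 0 (borrow)
  0-0-1 → 1 (borrow)
  1-0-1 → 0
  0-1 → 1 (borrow)
  1-1-1 → 1 (borrow)
  1-1-1 → 1 (borrow)
  1-0-1 → 0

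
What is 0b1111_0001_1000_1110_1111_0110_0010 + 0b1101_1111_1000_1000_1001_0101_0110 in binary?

0b11101000100010111100010111000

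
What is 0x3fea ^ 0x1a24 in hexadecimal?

0x25ce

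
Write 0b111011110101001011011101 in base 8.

0o73651335

Group the bits in threes: 111 011 110 101 001 011 011 101 → 73651335.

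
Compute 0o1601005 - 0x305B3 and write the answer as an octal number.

0x305B3 = 0o602663 in octal.
Subtract column by column in base 8:
  5-3 → 2
  0-6 → 2 (borrow)
  0-6-1 → 1 (borrow)
  1-2-1 → 6 (borrow)
  0-0-1 → 7 (borrow)
  6-6-1 → 7 (borrow)
  1-0-1 → 0

0o776122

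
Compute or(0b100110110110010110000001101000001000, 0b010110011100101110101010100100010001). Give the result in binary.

OR bit by bit (1 where either bit is 1):
  100110110110010110000001101000001000
| 010110011100101110101010100100010001
= 110110111110111110101011101100011001

0b110110111110111110101011101100011001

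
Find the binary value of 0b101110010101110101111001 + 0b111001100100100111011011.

0b1100111111010011101010100

Add column by column in base 2, right to left:
  1+1 = 0 carry 1
  0+1+1 = 0 carry 1
  0+0+1 = 1
  1+1 = 0 carry 1
  1+1+1 = 1 carry 1
  1+0+1 = 0 carry 1
  1+1+1 = 1 carry 1
  0+1+1 = 0 carry 1
  1+1+1 = 1 carry 1
  0+0+1 = 1
  1+0 = 1
  1+1 = 0 carry 1
  1+0+1 = 0 carry 1
  0+0+1 = 1
  1+1 = 0 carry 1
  0+0+1 = 1
  1+0 = 1
  0+1 = 1
  0+1 = 1
  1+0 = 1
  1+0 = 1
  1+1 = 0 carry 1
  0+1+1 = 0 carry 1
  1+1+1 = 1 carry 1
  final carry 1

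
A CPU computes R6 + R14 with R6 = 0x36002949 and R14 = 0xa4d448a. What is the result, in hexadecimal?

Add column by column in base 16, right to left:
  9+a = 3 carry 1
  4+8+1 = d
  9+4 = d
  2+4 = 6
  0+d = d
  0+4 = 4
  6+a = 0 carry 1
  3+0+1 = 4

0x404d6dd3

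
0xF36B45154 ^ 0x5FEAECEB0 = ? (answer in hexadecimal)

XOR each hex digit independently (no carries):
  F^5=A, 3^F=C, 6^E=8, B^A=1, 4^E=A, 5^C=9, 1^E=F, 5^B=E, 4^0=4

0xAC81A9FE4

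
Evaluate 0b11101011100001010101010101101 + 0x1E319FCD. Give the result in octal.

0b11101011100001010101010101101 = 0o3534125255 in octal.
0x1E319FCD = 0o3614317715 in octal.
Add column by column in base 8, right to left:
  5+5 = 2 carry 1
  5+1+1 = 7
  2+7 = 1 carry 1
  5+7+1 = 5 carry 1
  2+1+1 = 4
  1+3 = 4
  4+4 = 0 carry 1
  3+1+1 = 5
  5+6 = 3 carry 1
  3+3+1 = 7

0o7350445172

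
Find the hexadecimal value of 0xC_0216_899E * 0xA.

0x7814E1602C

Multiply each base-16 digit by 10, carrying:
  E×10 = 140 → write C carry 8
  9×10+8 = 98 → write 2 carry 6
  9×10+6 = 96 → write 0 carry 6
  8×10+6 = 86 → write 6 carry 5
  6×10+5 = 65 → write 1 carry 4
  1×10+4 = 14 → write E
  2×10 = 20 → write 4 carry 1
  0×10+1 = 1 → write 1
  C×10 = 120 → write 8 carry 7
  remaining carry: 7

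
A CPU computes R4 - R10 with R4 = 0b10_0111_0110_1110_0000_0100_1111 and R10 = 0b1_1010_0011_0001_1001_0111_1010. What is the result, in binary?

0b110100111100011011010101

Subtract column by column in base 2:
  1-0 → 1
  1-1 → 0
  1-0 → 1
  1-1 → 0
  0-1 → 1 (borrow)
  0-1-1 → 0 (borrow)
  1-1-1 → 1 (borrow)
  0-0-1 → 1 (borrow)
  0-1-1 → 0 (borrow)
  0-0-1 → 1 (borrow)
  0-0-1 → 1 (borrow)
  0-1-1 → 0 (borrow)
  0-1-1 → 0 (borrow)
  1-0-1 → 0
  1-0 → 1
  1-0 → 1
  0-1 → 1 (borrow)
  1-1-1 → 1 (borrow)
  1-0-1 → 0
  0-0 → 0
  1-0 → 1
  1-1 → 0
  1-0 → 1
  0-1 → 1 (borrow)
  0-1-1 → 0 (borrow)
  1-0-1 → 0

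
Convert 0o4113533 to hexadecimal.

Each octal digit is 3 bits: 4=100 1=001 1=001 3=011 5=101 3=011 3=011.
Group the bits into nibbles: 0001 0000 1001 0111 0101 1011 → 10975b.

0x10975b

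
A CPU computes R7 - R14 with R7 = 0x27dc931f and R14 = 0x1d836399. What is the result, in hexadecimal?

0xa592f86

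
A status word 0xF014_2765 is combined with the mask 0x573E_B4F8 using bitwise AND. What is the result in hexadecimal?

0x50142460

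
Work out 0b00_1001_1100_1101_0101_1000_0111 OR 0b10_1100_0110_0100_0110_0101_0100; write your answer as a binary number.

OR bit by bit (1 where either bit is 1):
  00100111001101010110000111
| 10110001100100011001010100
= 10110111101101011111010111

0b10110111101101011111010111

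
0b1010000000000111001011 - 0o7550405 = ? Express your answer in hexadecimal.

0b1010000000000111001011 = 0x2801CB in hexadecimal.
0o7550405 = 0x1ED105 in hexadecimal.
Subtract column by column in base 16:
  B-5 → 6
  C-0 → C
  1-1 → 0
  0-D → 3 (borrow)
  8-E-1 → 9 (borrow)
  2-1-1 → 0

0x930C6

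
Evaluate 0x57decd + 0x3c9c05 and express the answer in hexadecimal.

0x947ad2

Add column by column in base 16, right to left:
  d+5 = 2 carry 1
  c+0+1 = d
  e+c = a carry 1
  d+9+1 = 7 carry 1
  7+c+1 = 4 carry 1
  5+3+1 = 9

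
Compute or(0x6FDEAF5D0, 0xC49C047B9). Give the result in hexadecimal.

OR each hex digit independently (no carries):
  6|C=E, F|4=F, D|9=D, E|C=E, A|0=A, F|4=F, 5|7=7, D|B=F, 0|9=9

0xEFDEAF7F9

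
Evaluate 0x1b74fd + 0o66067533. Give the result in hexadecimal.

0xf3e458

0o66067533 = 0xd86f5b in hexadecimal.
Add column by column in base 16, right to left:
  d+b = 8 carry 1
  f+5+1 = 5 carry 1
  4+f+1 = 4 carry 1
  7+6+1 = e
  b+8 = 3 carry 1
  1+d+1 = f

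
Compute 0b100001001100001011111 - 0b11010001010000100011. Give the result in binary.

Subtract column by column in base 2:
  1-1 → 0
  1-1 → 0
  1-0 → 1
  1-0 → 1
  1-0 → 1
  0-1 → 1 (borrow)
  1-0-1 → 0
  0-0 → 0
  0-0 → 0
  0-0 → 0
  0-1 → 1 (borrow)
  1-0-1 → 0
  1-1 → 0
  0-0 → 0
  0-0 → 0
  1-0 → 1
  0-1 → 1 (borrow)
  0-0-1 → 1 (borrow)
  0-1-1 → 0 (borrow)
  0-1-1 → 0 (borrow)
  1-0-1 → 0

0b111000010000111100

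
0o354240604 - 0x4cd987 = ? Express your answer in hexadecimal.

0x36467fd

0o354240604 = 0x3b14184 in hexadecimal.
Subtract column by column in base 16:
  4-7 → d (borrow)
  8-8-1 → f (borrow)
  1-9-1 → 7 (borrow)
  4-d-1 → 6 (borrow)
  1-c-1 → 4 (borrow)
  b-4-1 → 6
  3-0 → 3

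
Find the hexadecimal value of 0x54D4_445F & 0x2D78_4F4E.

0x0450444E

AND each hex digit independently (no carries):
  5&2=0, 4&D=4, D&7=5, 4&8=0, 4&4=4, 4&F=4, 5&4=4, F&E=E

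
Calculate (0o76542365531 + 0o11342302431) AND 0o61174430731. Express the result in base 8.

0o104430120

Add column by column in base 8, right to left:
  1+1 = 2
  3+3 = 6
  5+4 = 1 carry 1
  5+2+1 = 0 carry 1
  6+0+1 = 7
  3+3 = 6
  2+2 = 4
  4+4 = 0 carry 1
  5+3+1 = 1 carry 1
  6+1+1 = 0 carry 1
  7+1+1 = 1 carry 1
  final carry 1
Sum = 0o110104670162; now AND with 0o61174430731:
  1&0=0, 1&6=0, 0&1=0, 1&1=1, 0&7=0, 4&4=4, 6&4=4, 7&3=3, 0&0=0, 1&7=1, 6&3=2, 2&1=0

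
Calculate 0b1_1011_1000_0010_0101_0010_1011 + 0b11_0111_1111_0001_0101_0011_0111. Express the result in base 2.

0b101001101110011101001100010

Add column by column in base 2, right to left:
  1+1 = 0 carry 1
  1+1+1 = 1 carry 1
  0+1+1 = 0 carry 1
  1+0+1 = 0 carry 1
  0+1+1 = 0 carry 1
  1+1+1 = 1 carry 1
  0+0+1 = 1
  0+0 = 0
  1+1 = 0 carry 1
  0+0+1 = 1
  1+1 = 0 carry 1
  0+0+1 = 1
  0+1 = 1
  1+0 = 1
  0+0 = 0
  0+0 = 0
  0+1 = 1
  0+1 = 1
  0+1 = 1
  1+1 = 0 carry 1
  1+1+1 = 1 carry 1
  1+1+1 = 1 carry 1
  0+1+1 = 0 carry 1
  1+0+1 = 0 carry 1
  1+1+1 = 1 carry 1
  0+1+1 = 0 carry 1
  final carry 1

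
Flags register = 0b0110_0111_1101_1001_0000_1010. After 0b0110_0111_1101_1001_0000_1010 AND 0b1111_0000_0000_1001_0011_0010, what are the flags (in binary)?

0b011000000000100100000010

AND bit by bit (1 only where both bits are 1):
  011001111101100100001010
& 111100000000100100110010
= 011000000000100100000010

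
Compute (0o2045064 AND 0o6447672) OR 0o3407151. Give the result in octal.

0o3447171

0o2045064 AND 0o6447672 = 0o2045060.
Then OR with 0o3407151.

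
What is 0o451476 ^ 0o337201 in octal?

0o766677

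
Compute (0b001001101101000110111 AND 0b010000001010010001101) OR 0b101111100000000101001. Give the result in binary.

0b101111101000000101101

0b001001101101000110111 AND 0b010000001010010001101 = 0b000000001000000000101.
Then OR with 0b101111100000000101001.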